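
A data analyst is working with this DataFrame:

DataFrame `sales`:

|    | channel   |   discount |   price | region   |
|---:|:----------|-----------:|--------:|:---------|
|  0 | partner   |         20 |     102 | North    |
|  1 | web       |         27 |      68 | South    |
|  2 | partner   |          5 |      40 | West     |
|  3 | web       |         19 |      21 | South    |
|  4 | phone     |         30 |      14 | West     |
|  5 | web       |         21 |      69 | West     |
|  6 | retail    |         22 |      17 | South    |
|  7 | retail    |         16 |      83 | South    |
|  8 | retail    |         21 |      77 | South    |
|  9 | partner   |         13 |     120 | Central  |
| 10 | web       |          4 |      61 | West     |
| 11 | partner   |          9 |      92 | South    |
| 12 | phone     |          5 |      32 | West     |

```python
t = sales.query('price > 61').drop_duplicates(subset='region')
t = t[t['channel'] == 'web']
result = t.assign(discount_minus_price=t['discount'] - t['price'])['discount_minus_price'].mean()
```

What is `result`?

filter rows where price > 61:
    channel  discount  price   region
0   partner        20    102    North
1       web        27     68    South
5       web        21     69     West
7    retail        16     83    South
8    retail        21     77    South
9   partner        13    120  Central
11  partner         9     92    South
drop duplicate region (keep=first):
   channel  discount  price   region
0  partner        20    102    North
1      web        27     68    South
5      web        21     69     West
9  partner        13    120  Central
filter rows where channel == 'web':
  channel  discount  price region
1     web        27     68  South
5     web        21     69   West
add column discount_minus_price = t['discount'] - t['price']:
  channel  discount  price region  discount_minus_price
1     web        27     68  South                   -41
5     web        21     69   West                   -48
Finally, mean of column 'discount_minus_price' = -44.5.

-44.5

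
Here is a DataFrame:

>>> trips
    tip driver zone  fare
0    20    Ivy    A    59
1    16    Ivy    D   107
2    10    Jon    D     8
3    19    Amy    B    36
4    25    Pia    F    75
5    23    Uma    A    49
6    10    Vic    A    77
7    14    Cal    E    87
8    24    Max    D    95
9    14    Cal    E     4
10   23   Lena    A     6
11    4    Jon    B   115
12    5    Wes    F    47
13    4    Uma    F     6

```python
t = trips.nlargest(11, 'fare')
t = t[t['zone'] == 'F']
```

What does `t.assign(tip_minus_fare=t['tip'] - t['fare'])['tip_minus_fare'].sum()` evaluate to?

take 11 rows with largest fare:
    tip driver zone  fare
11    4    Jon    B   115
1    16    Ivy    D   107
8    24    Max    D    95
7    14    Cal    E    87
6    10    Vic    A    77
4    25    Pia    F    75
0    20    Ivy    A    59
5    23    Uma    A    49
12    5    Wes    F    47
3    19    Amy    B    36
2    10    Jon    D     8
filter rows where zone == 'F':
    tip driver zone  fare
4    25    Pia    F    75
12    5    Wes    F    47
add column tip_minus_fare = t['tip'] - t['fare']:
    tip driver zone  fare  tip_minus_fare
4    25    Pia    F    75             -50
12    5    Wes    F    47             -42
Finally, sum of column 'tip_minus_fare' = -92.

-92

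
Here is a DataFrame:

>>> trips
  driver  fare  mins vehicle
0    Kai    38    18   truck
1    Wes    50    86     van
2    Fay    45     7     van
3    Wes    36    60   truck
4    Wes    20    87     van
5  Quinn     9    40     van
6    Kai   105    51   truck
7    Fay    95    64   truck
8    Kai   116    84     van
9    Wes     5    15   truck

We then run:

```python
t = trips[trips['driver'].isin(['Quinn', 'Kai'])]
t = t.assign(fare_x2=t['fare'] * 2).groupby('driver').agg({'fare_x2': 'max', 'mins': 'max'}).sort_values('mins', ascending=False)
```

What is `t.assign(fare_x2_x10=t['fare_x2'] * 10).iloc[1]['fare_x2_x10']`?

180

filter rows where driver in ['Quinn', 'Kai']:
  driver  fare  mins vehicle
0    Kai    38    18   truck
5  Quinn     9    40     van
6    Kai   105    51   truck
8    Kai   116    84     van
add column fare_x2 = t['fare'] * 2:
  driver  fare  mins vehicle  fare_x2
0    Kai    38    18   truck       76
5  Quinn     9    40     van       18
6    Kai   105    51   truck      210
8    Kai   116    84     van      232
group by driver: max(fare_x2), max(mins):
        fare_x2  mins
driver               
Kai         232    84
Quinn        18    40
sort by mins descending:
        fare_x2  mins
driver               
Kai         232    84
Quinn        18    40
add column fare_x2_x10 = t['fare_x2'] * 10:
        fare_x2  mins  fare_x2_x10
driver                            
Kai         232    84         2320
Quinn        18    40          180
Reading off the value at position 1, column 'fare_x2_x10', we get 180.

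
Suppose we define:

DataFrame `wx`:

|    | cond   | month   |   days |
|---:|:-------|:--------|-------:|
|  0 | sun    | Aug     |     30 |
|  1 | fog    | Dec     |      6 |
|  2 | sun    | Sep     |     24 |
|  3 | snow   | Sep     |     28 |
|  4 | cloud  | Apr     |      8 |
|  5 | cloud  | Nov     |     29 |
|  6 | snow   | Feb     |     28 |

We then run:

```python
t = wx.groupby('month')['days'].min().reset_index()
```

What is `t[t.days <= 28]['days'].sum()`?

66

group by month, min of days:
month
Apr     8
Aug    30
Dec     6
Feb    28
Nov    29
Sep    24
Name: days, dtype: int64
reset_index():
  month  days
0   Apr     8
1   Aug    30
2   Dec     6
3   Feb    28
4   Nov    29
5   Sep    24
filter rows where days <= 28:
  month  days
0   Apr     8
2   Dec     6
3   Feb    28
5   Sep    24
sum of column 'days' → 66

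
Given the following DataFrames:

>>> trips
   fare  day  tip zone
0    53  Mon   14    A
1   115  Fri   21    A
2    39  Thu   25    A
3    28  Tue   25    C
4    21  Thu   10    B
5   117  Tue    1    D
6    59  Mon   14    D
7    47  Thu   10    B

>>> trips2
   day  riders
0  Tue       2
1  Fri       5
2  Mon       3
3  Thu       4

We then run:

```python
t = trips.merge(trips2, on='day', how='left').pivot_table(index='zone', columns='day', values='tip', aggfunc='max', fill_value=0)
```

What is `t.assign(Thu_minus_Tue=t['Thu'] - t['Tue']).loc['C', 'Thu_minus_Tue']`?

merge on 'day' (how='left') → 8 rows:
   fare  day  tip zone  riders
0    53  Mon   14    A       3
1   115  Fri   21    A       5
2    39  Thu   25    A       4
3    28  Tue   25    C       2
4    21  Thu   10    B       4
5   117  Tue    1    D       2
6    59  Mon   14    D       3
7    47  Thu   10    B       4
pivot: rows=zone, cols=day, max(tip):
day   Fri  Mon  Thu  Tue
zone                    
A      21   14   25    0
B       0    0   10    0
C       0    0    0   25
D       0   14    0    1
add column Thu_minus_Tue = t['Thu'] - t['Tue']:
day   Fri  Mon  Thu  Tue  Thu_minus_Tue
zone                                   
A      21   14   25    0             25
B       0    0   10    0             10
C       0    0    0   25            -25
D       0   14    0    1             -1
So loc['C', 'Thu_minus_Tue'] = -25.

-25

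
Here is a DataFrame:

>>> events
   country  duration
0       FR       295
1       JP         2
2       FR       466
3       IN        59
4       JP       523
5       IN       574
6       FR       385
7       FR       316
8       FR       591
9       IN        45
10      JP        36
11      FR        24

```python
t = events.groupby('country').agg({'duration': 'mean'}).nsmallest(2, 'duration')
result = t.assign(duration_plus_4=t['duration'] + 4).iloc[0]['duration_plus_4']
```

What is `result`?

191.0

group by country, mean of duration:
           duration
country            
FR       346.166667
IN       226.000000
JP       187.000000
take 2 rows with smallest duration:
         duration
country          
JP          187.0
IN          226.0
add column duration_plus_4 = t['duration'] + 4:
         duration  duration_plus_4
country                           
JP          187.0            191.0
IN          226.0            230.0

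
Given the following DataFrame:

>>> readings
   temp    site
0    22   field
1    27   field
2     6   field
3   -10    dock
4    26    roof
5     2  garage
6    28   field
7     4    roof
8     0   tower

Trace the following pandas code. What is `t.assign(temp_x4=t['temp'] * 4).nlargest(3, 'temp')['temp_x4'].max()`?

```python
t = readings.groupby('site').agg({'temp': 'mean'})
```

group by site, mean of temp:
         temp
site         
dock   -10.00
field   20.75
garage   2.00
roof    15.00
tower    0.00
add column temp_x4 = t['temp'] * 4:
         temp  temp_x4
site                  
dock   -10.00    -40.0
field   20.75     83.0
garage   2.00      8.0
roof    15.00     60.0
tower    0.00      0.0
take 3 rows with largest temp:
         temp  temp_x4
site                  
field   20.75     83.0
roof    15.00     60.0
garage   2.00      8.0
So max() = 83.0.

83.0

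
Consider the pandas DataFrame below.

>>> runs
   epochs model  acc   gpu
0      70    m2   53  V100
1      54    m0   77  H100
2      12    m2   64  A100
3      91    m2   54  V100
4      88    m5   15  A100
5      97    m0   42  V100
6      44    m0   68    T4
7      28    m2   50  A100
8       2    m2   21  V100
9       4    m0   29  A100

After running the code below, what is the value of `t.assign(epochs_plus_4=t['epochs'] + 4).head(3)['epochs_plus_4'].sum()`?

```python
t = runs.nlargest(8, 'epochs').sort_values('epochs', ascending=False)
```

288

take 8 rows with largest epochs:
   epochs model  acc   gpu
5      97    m0   42  V100
3      91    m2   54  V100
4      88    m5   15  A100
0      70    m2   53  V100
1      54    m0   77  H100
6      44    m0   68    T4
7      28    m2   50  A100
2      12    m2   64  A100
sort by epochs descending:
   epochs model  acc   gpu
5      97    m0   42  V100
3      91    m2   54  V100
4      88    m5   15  A100
0      70    m2   53  V100
1      54    m0   77  H100
6      44    m0   68    T4
7      28    m2   50  A100
2      12    m2   64  A100
add column epochs_plus_4 = t['epochs'] + 4:
   epochs model  acc   gpu  epochs_plus_4
5      97    m0   42  V100            101
3      91    m2   54  V100             95
4      88    m5   15  A100             92
0      70    m2   53  V100             74
1      54    m0   77  H100             58
6      44    m0   68    T4             48
7      28    m2   50  A100             32
2      12    m2   64  A100             16
take first 3 rows:
   epochs model  acc   gpu  epochs_plus_4
5      97    m0   42  V100            101
3      91    m2   54  V100             95
4      88    m5   15  A100             92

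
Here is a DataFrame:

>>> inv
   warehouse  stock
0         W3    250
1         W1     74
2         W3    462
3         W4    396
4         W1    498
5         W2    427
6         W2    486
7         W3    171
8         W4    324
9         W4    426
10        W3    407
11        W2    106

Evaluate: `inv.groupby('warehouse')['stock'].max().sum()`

group by warehouse, max of stock:
warehouse
W1    498
W2    486
W3    462
W4    426
Name: stock, dtype: int64
sum of the resulting series → 1872

1872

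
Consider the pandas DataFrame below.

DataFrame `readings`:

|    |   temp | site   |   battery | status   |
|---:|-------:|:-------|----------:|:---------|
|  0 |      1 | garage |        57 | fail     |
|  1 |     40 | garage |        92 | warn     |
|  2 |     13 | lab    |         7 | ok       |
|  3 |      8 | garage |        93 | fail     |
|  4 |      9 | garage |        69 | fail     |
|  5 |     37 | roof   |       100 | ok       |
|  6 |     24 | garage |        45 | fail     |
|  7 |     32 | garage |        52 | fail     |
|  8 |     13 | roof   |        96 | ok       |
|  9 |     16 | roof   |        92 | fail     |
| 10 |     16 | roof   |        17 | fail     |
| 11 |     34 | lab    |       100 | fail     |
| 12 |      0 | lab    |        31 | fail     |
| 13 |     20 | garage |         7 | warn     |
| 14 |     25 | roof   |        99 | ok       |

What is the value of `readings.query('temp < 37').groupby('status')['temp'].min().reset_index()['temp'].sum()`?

33

filter rows where temp < 37:
    temp    site  battery status
0      1  garage       57   fail
2     13     lab        7     ok
3      8  garage       93   fail
4      9  garage       69   fail
6     24  garage       45   fail
7     32  garage       52   fail
8     13    roof       96     ok
9     16    roof       92   fail
10    16    roof       17   fail
11    34     lab      100   fail
12     0     lab       31   fail
13    20  garage        7   warn
14    25    roof       99     ok
group by status, min of temp:
status
fail     0
ok      13
warn    20
Name: temp, dtype: int64
reset_index():
  status  temp
0   fail     0
1     ok    13
2   warn    20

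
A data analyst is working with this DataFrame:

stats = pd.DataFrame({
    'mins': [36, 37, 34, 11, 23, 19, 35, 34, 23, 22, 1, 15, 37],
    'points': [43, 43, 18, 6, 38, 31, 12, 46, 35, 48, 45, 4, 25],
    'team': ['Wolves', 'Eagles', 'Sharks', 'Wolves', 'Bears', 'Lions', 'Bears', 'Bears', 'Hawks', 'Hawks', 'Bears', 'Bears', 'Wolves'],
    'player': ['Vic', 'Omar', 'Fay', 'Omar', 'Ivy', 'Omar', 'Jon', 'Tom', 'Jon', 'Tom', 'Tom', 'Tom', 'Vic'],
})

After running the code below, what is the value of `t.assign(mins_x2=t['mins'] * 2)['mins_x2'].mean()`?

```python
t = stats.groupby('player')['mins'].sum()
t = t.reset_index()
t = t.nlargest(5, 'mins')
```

group by player, sum of mins:
player
Fay     34
Ivy     23
Jon     58
Omar    67
Tom     72
Vic     73
Name: mins, dtype: int64
reset_index():
  player  mins
0    Fay    34
1    Ivy    23
2    Jon    58
3   Omar    67
4    Tom    72
5    Vic    73
take 5 rows with largest mins:
  player  mins
5    Vic    73
4    Tom    72
3   Omar    67
2    Jon    58
0    Fay    34
add column mins_x2 = t['mins'] * 2:
  player  mins  mins_x2
5    Vic    73      146
4    Tom    72      144
3   Omar    67      134
2    Jon    58      116
0    Fay    34       68

121.6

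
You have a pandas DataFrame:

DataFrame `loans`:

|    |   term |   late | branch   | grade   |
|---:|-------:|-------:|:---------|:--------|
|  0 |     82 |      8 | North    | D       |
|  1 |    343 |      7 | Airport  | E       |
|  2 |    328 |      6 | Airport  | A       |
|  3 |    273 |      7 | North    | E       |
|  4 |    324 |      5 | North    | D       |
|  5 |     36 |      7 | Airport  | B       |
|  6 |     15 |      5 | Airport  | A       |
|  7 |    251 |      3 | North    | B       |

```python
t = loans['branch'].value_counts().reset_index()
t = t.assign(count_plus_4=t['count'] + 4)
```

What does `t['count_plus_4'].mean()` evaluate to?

8.0

value_counts of branch:
branch
North      4
Airport    4
Name: count, dtype: int64
reset_index():
    branch  count
0    North      4
1  Airport      4
add column count_plus_4 = t['count'] + 4:
    branch  count  count_plus_4
0    North      4             8
1  Airport      4             8
The mean of column 'count_plus_4' is 8.0.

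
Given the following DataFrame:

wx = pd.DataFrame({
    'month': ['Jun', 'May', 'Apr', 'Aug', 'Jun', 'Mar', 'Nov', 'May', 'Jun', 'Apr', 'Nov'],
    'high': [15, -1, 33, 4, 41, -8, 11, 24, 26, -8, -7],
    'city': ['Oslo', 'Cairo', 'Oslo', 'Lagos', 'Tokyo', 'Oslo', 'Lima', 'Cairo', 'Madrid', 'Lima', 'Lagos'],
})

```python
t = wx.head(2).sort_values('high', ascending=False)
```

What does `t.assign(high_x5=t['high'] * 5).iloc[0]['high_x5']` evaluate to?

take first 2 rows:
  month  high   city
0   Jun    15   Oslo
1   May    -1  Cairo
sort by high descending:
  month  high   city
0   Jun    15   Oslo
1   May    -1  Cairo
add column high_x5 = t['high'] * 5:
  month  high   city  high_x5
0   Jun    15   Oslo       75
1   May    -1  Cairo       -5

75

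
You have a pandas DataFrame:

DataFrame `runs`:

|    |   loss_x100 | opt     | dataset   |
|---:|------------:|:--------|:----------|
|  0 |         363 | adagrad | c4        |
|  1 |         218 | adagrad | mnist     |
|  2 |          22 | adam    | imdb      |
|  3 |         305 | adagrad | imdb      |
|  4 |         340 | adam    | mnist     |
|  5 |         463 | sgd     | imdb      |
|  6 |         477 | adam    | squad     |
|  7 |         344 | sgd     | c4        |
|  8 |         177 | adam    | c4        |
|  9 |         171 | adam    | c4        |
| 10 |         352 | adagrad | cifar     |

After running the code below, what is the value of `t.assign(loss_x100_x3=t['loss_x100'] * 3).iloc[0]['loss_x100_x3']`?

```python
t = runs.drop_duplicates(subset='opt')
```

drop duplicate opt (keep=first):
   loss_x100      opt dataset
0        363  adagrad      c4
2         22     adam    imdb
5        463      sgd    imdb
add column loss_x100_x3 = t['loss_x100'] * 3:
   loss_x100      opt dataset  loss_x100_x3
0        363  adagrad      c4          1089
2         22     adam    imdb            66
5        463      sgd    imdb          1389
Taking the value at position 0, column 'loss_x100_x3' gives 1089.

1089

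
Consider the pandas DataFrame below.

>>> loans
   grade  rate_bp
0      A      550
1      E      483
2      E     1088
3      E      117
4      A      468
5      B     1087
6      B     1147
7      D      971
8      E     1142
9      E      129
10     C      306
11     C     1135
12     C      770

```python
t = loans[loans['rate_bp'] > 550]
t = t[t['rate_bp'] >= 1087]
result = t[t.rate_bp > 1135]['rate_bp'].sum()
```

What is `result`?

2289

filter rows where rate_bp > 550:
   grade  rate_bp
2      E     1088
5      B     1087
6      B     1147
7      D      971
8      E     1142
11     C     1135
12     C      770
filter rows where rate_bp >= 1087:
   grade  rate_bp
2      E     1088
5      B     1087
6      B     1147
8      E     1142
11     C     1135
filter rows where rate_bp > 1135:
  grade  rate_bp
6     B     1147
8     E     1142
Taking the sum of column 'rate_bp' gives 2289.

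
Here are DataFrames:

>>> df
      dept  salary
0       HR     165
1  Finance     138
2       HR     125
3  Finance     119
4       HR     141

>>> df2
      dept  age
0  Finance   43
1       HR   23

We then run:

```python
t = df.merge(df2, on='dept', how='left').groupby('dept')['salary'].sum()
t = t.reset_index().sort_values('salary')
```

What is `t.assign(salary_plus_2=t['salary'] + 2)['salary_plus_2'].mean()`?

346.0

merge on 'dept' (how='left') → 5 rows:
      dept  salary  age
0       HR     165   23
1  Finance     138   43
2       HR     125   23
3  Finance     119   43
4       HR     141   23
group by dept, sum of salary:
dept
Finance    257
HR         431
Name: salary, dtype: int64
reset_index():
      dept  salary
0  Finance     257
1       HR     431
sort by salary:
      dept  salary
0  Finance     257
1       HR     431
add column salary_plus_2 = t['salary'] + 2:
      dept  salary  salary_plus_2
0  Finance     257            259
1       HR     431            433
The mean of column 'salary_plus_2' is 346.0.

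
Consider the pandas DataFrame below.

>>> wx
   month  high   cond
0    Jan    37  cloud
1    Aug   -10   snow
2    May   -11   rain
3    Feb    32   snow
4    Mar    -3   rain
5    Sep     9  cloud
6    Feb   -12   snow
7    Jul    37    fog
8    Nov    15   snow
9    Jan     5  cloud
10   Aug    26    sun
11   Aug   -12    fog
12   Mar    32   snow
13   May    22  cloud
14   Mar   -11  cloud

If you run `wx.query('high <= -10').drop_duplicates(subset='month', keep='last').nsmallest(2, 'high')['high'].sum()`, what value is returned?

filter rows where high <= -10:
   month  high   cond
1    Aug   -10   snow
2    May   -11   rain
6    Feb   -12   snow
11   Aug   -12    fog
14   Mar   -11  cloud
drop duplicate month (keep=last):
   month  high   cond
2    May   -11   rain
6    Feb   -12   snow
11   Aug   -12    fog
14   Mar   -11  cloud
take 2 rows with smallest high:
   month  high  cond
6    Feb   -12  snow
11   Aug   -12   fog
Reading off the sum of column 'high', we get -24.

-24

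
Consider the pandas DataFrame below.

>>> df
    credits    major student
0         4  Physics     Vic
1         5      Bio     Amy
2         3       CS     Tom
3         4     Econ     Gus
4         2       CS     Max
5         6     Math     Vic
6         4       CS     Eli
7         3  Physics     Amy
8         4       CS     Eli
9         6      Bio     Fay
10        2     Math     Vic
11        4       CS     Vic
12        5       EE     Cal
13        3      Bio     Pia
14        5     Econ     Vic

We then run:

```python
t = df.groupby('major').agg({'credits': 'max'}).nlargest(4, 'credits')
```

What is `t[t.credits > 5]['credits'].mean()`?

6.0

group by major, max of credits:
         credits
major           
Bio            6
CS             4
EE             5
Econ           5
Math           6
Physics        4
take 4 rows with largest credits:
       credits
major         
Bio          6
Math         6
EE           5
Econ         5
filter rows where credits > 5:
       credits
major         
Bio          6
Math         6
Then the mean of column 'credits': 6.0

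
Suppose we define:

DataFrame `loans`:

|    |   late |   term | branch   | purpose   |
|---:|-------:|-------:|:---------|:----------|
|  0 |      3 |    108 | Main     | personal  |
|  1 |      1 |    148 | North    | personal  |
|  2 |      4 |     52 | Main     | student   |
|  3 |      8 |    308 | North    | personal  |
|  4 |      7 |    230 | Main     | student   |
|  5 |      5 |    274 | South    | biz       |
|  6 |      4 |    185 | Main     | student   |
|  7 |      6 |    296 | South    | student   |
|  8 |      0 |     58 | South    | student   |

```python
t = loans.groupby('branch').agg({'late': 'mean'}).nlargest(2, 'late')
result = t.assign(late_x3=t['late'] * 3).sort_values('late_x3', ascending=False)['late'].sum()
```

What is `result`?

group by branch, mean of late:
            late
branch          
Main    4.500000
North   4.500000
South   3.666667
take 2 rows with largest late:
        late
branch      
Main     4.5
North    4.5
add column late_x3 = t['late'] * 3:
        late  late_x3
branch               
Main     4.5     13.5
North    4.5     13.5
sort by late_x3 descending:
        late  late_x3
branch               
Main     4.5     13.5
North    4.5     13.5
Taking the sum of column 'late' gives 9.0.

9.0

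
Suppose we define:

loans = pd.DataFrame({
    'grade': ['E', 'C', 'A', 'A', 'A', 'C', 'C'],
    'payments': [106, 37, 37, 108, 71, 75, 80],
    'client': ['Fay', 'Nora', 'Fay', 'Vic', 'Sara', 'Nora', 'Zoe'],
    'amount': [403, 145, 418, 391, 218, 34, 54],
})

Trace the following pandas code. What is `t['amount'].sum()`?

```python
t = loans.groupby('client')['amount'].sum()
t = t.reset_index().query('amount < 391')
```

group by client, sum of amount:
client
Fay     821
Nora    179
Sara    218
Vic     391
Zoe      54
Name: amount, dtype: int64
reset_index():
  client  amount
0    Fay     821
1   Nora     179
2   Sara     218
3    Vic     391
4    Zoe      54
filter rows where amount < 391:
  client  amount
1   Nora     179
2   Sara     218
4    Zoe      54

451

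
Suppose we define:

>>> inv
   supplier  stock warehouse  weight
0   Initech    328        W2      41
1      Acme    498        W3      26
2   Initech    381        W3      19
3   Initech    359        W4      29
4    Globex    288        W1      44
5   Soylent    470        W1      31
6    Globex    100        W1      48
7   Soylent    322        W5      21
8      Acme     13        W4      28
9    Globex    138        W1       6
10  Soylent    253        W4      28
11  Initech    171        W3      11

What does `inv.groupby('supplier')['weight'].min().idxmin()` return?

Globex

group by supplier, min of weight:
supplier
Acme       26
Globex      6
Initech    11
Soylent    21
Name: weight, dtype: int64
So idxmin() = Globex.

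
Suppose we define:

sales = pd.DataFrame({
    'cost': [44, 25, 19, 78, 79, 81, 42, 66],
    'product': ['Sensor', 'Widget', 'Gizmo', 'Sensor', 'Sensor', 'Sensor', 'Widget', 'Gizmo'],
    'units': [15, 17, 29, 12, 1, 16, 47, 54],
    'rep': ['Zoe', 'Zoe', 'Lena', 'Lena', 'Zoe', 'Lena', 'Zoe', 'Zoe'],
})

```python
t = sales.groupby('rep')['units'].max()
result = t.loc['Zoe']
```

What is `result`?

group by rep, max of units:
rep
Lena    29
Zoe     54
Name: units, dtype: int64
Taking the value at index 'Zoe' gives 54.

54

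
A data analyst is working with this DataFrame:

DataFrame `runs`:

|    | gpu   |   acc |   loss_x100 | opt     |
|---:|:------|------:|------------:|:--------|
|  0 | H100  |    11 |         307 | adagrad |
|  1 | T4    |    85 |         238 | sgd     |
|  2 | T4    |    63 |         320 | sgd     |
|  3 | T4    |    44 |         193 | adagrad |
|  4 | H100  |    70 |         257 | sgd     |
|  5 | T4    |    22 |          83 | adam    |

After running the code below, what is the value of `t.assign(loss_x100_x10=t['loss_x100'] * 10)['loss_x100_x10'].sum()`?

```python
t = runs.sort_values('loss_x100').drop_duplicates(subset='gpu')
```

sort by loss_x100:
    gpu  acc  loss_x100      opt
5    T4   22         83     adam
3    T4   44        193  adagrad
1    T4   85        238      sgd
4  H100   70        257      sgd
0  H100   11        307  adagrad
2    T4   63        320      sgd
drop duplicate gpu (keep=first):
    gpu  acc  loss_x100   opt
5    T4   22         83  adam
4  H100   70        257   sgd
add column loss_x100_x10 = t['loss_x100'] * 10:
    gpu  acc  loss_x100   opt  loss_x100_x10
5    T4   22         83  adam            830
4  H100   70        257   sgd           2570

3400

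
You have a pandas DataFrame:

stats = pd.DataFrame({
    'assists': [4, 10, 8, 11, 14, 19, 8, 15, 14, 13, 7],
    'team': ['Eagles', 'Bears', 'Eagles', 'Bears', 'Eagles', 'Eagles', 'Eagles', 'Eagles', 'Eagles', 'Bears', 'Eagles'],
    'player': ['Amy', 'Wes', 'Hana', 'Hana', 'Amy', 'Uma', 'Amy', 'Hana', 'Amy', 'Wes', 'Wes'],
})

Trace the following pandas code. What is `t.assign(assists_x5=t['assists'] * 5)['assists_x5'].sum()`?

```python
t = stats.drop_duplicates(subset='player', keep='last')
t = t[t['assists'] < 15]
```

drop duplicate player (keep=last):
    assists    team player
5        19  Eagles    Uma
7        15  Eagles   Hana
8        14  Eagles    Amy
10        7  Eagles    Wes
filter rows where assists < 15:
    assists    team player
8        14  Eagles    Amy
10        7  Eagles    Wes
add column assists_x5 = t['assists'] * 5:
    assists    team player  assists_x5
8        14  Eagles    Amy          70
10        7  Eagles    Wes          35
Hence 105.

105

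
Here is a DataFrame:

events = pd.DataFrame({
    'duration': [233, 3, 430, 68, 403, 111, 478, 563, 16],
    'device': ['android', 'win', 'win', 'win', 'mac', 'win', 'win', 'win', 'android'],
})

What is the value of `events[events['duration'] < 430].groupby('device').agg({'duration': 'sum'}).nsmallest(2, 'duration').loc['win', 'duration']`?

182

filter rows where duration < 430:
   duration   device
0       233  android
1         3      win
3        68      win
4       403      mac
5       111      win
8        16  android
group by device, sum of duration:
         duration
device           
android       249
mac           403
win           182
take 2 rows with smallest duration:
         duration
device           
win           182
android       249
Reading off the value at row 'win', column 'duration', we get 182.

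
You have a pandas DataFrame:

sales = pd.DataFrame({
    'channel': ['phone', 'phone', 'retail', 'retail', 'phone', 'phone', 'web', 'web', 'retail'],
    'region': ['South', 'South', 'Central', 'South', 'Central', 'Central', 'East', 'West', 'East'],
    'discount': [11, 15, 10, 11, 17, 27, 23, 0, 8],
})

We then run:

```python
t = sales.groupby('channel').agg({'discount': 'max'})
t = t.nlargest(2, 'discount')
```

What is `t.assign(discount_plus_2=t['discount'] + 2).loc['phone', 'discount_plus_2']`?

29

group by channel, max of discount:
         discount
channel          
phone          27
retail         11
web            23
take 2 rows with largest discount:
         discount
channel          
phone          27
web            23
add column discount_plus_2 = t['discount'] + 2:
         discount  discount_plus_2
channel                           
phone          27               29
web            23               25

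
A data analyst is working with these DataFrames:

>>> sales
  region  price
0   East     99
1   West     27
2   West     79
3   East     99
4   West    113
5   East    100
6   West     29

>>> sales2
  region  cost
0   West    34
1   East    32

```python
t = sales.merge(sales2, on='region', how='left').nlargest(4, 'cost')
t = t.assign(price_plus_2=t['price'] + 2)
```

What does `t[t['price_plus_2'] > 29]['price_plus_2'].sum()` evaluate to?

merge on 'region' (how='left') → 7 rows:
  region  price  cost
0   East     99    32
1   West     27    34
2   West     79    34
3   East     99    32
4   West    113    34
5   East    100    32
6   West     29    34
take 4 rows with largest cost:
  region  price  cost
1   West     27    34
2   West     79    34
4   West    113    34
6   West     29    34
add column price_plus_2 = t['price'] + 2:
  region  price  cost  price_plus_2
1   West     27    34            29
2   West     79    34            81
4   West    113    34           115
6   West     29    34            31
filter rows where price_plus_2 > 29:
  region  price  cost  price_plus_2
2   West     79    34            81
4   West    113    34           115
6   West     29    34            31

227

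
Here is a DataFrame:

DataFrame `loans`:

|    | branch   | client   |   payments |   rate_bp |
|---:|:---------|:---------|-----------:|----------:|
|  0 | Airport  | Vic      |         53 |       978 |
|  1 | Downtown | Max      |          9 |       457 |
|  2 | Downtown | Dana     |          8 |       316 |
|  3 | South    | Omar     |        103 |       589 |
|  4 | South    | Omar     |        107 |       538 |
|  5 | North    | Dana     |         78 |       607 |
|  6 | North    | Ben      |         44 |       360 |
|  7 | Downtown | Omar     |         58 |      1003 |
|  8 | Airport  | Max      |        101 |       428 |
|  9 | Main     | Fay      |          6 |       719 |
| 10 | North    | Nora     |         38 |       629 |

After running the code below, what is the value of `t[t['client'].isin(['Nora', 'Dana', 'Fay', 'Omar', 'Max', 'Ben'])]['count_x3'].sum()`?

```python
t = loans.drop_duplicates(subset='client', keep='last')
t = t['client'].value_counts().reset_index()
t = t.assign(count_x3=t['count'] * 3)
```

drop duplicate client (keep=last):
      branch client  payments  rate_bp
0    Airport    Vic        53      978
5      North   Dana        78      607
6      North    Ben        44      360
7   Downtown   Omar        58     1003
8    Airport    Max       101      428
9       Main    Fay         6      719
10     North   Nora        38      629
value_counts of client:
client
Vic     1
Dana    1
Ben     1
Omar    1
Max     1
Fay     1
Nora    1
Name: count, dtype: int64
reset_index():
  client  count
0    Vic      1
1   Dana      1
2    Ben      1
3   Omar      1
4    Max      1
5    Fay      1
6   Nora      1
add column count_x3 = t['count'] * 3:
  client  count  count_x3
0    Vic      1         3
1   Dana      1         3
2    Ben      1         3
3   Omar      1         3
4    Max      1         3
5    Fay      1         3
6   Nora      1         3
filter rows where client in ['Nora', 'Dana', 'Fay', 'Omar', 'Max', 'Ben']:
  client  count  count_x3
1   Dana      1         3
2    Ben      1         3
3   Omar      1         3
4    Max      1         3
5    Fay      1         3
6   Nora      1         3
sum of column 'count_x3' → 18

18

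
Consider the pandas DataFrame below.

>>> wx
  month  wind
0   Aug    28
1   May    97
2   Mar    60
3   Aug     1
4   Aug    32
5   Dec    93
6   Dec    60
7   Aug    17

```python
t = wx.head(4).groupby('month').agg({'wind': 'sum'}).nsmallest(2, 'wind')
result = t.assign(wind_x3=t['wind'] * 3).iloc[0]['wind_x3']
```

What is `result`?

take first 4 rows:
  month  wind
0   Aug    28
1   May    97
2   Mar    60
3   Aug     1
group by month, sum of wind:
       wind
month      
Aug      29
Mar      60
May      97
take 2 rows with smallest wind:
       wind
month      
Aug      29
Mar      60
add column wind_x3 = t['wind'] * 3:
       wind  wind_x3
month               
Aug      29       87
Mar      60      180
The value at position 0, column 'wind_x3' is 87.

87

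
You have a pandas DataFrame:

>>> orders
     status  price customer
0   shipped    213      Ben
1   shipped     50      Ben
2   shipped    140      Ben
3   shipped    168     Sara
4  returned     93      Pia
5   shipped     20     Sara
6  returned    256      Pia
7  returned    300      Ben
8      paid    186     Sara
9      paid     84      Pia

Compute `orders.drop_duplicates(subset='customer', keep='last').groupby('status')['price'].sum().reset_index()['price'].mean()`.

drop duplicate customer (keep=last):
     status  price customer
7  returned    300      Ben
8      paid    186     Sara
9      paid     84      Pia
group by status, sum of price:
status
paid        270
returned    300
Name: price, dtype: int64
reset_index():
     status  price
0      paid    270
1  returned    300

285.0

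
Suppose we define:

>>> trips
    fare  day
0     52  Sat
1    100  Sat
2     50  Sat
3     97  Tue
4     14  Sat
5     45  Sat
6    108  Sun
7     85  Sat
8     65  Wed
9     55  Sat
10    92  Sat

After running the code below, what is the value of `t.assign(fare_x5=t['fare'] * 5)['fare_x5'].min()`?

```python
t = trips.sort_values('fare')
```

70

sort by fare:
    fare  day
4     14  Sat
5     45  Sat
2     50  Sat
0     52  Sat
9     55  Sat
8     65  Wed
7     85  Sat
10    92  Sat
3     97  Tue
1    100  Sat
6    108  Sun
add column fare_x5 = t['fare'] * 5:
    fare  day  fare_x5
4     14  Sat       70
5     45  Sat      225
2     50  Sat      250
0     52  Sat      260
9     55  Sat      275
8     65  Wed      325
7     85  Sat      425
10    92  Sat      460
3     97  Tue      485
1    100  Sat      500
6    108  Sun      540
Reading off the min of column 'fare_x5', we get 70.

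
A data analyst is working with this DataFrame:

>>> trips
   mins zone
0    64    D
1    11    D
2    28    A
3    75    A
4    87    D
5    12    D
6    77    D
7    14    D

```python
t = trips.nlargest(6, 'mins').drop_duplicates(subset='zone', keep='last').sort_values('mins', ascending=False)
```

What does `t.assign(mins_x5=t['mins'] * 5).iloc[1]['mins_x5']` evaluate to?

70

take 6 rows with largest mins:
   mins zone
4    87    D
6    77    D
3    75    A
0    64    D
2    28    A
7    14    D
drop duplicate zone (keep=last):
   mins zone
2    28    A
7    14    D
sort by mins descending:
   mins zone
2    28    A
7    14    D
add column mins_x5 = t['mins'] * 5:
   mins zone  mins_x5
2    28    A      140
7    14    D       70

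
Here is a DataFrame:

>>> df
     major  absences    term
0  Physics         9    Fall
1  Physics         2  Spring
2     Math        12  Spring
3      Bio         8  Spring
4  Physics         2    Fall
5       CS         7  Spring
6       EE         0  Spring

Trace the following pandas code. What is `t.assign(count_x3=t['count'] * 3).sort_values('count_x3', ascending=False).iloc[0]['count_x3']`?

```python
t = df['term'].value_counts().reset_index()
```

value_counts of term:
term
Spring    5
Fall      2
Name: count, dtype: int64
reset_index():
     term  count
0  Spring      5
1    Fall      2
add column count_x3 = t['count'] * 3:
     term  count  count_x3
0  Spring      5        15
1    Fall      2         6
sort by count_x3 descending:
     term  count  count_x3
0  Spring      5        15
1    Fall      2         6
Hence 15.

15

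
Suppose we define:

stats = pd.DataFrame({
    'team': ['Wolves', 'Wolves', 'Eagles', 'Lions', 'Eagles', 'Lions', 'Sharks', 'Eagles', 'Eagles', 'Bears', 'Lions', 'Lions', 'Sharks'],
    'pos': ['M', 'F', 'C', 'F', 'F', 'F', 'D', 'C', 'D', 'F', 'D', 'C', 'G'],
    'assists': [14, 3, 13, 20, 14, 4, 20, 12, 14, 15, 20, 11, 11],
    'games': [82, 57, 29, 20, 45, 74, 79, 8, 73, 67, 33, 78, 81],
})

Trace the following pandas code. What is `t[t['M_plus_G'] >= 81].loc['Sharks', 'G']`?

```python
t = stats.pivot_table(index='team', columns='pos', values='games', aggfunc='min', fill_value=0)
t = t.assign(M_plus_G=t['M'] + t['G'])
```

pivot: rows=team, cols=pos, min(games):
pos      C   D   F   G   M
team                      
Bears    0   0  67   0   0
Eagles   8  73  45   0   0
Lions   78  33  20   0   0
Sharks   0  79   0  81   0
Wolves   0   0  57   0  82
add column M_plus_G = t['M'] + t['G']:
pos      C   D   F   G   M  M_plus_G
team                                
Bears    0   0  67   0   0         0
Eagles   8  73  45   0   0         0
Lions   78  33  20   0   0         0
Sharks   0  79   0  81   0        81
Wolves   0   0  57   0  82        82
filter rows where M_plus_G >= 81:
pos     C   D   F   G   M  M_plus_G
team                               
Sharks  0  79   0  81   0        81
Wolves  0   0  57   0  82        82

81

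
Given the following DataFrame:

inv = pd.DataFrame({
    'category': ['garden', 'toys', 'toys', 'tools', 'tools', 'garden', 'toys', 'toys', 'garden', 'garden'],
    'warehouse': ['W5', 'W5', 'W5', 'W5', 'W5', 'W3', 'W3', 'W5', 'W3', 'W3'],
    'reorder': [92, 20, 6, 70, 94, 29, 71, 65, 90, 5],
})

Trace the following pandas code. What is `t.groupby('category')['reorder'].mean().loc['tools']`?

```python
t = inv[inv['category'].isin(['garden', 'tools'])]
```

filter rows where category in ['garden', 'tools']:
  category warehouse  reorder
0   garden        W5       92
3    tools        W5       70
4    tools        W5       94
5   garden        W3       29
8   garden        W3       90
9   garden        W3        5
group by category, mean of reorder:
category
garden    54.0
tools     82.0
Name: reorder, dtype: float64
Finally, value at index 'tools' = 82.0.

82.0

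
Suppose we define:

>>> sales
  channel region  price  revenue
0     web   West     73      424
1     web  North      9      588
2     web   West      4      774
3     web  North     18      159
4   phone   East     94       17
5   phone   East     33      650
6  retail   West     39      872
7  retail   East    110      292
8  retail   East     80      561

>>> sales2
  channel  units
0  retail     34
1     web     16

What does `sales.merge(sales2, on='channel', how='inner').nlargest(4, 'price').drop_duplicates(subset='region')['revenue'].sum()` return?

716

merge on 'channel' (how='inner') → 7 rows:
  channel region  price  revenue  units
0     web   West     73      424     16
1     web  North      9      588     16
2     web   West      4      774     16
3     web  North     18      159     16
4  retail   West     39      872     34
5  retail   East    110      292     34
6  retail   East     80      561     34
take 4 rows with largest price:
  channel region  price  revenue  units
5  retail   East    110      292     34
6  retail   East     80      561     34
0     web   West     73      424     16
4  retail   West     39      872     34
drop duplicate region (keep=first):
  channel region  price  revenue  units
5  retail   East    110      292     34
0     web   West     73      424     16
So sum() = 716.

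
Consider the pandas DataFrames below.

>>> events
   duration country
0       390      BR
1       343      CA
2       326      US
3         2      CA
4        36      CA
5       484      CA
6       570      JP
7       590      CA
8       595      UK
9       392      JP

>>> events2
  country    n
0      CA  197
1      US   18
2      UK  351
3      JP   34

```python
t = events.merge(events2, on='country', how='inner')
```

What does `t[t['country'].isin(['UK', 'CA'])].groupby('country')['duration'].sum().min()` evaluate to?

merge on 'country' (how='inner') → 9 rows:
   duration country    n
0       343      CA  197
1       326      US   18
2         2      CA  197
3        36      CA  197
4       484      CA  197
5       570      JP   34
6       590      CA  197
7       595      UK  351
8       392      JP   34
filter rows where country in ['UK', 'CA']:
   duration country    n
0       343      CA  197
2         2      CA  197
3        36      CA  197
4       484      CA  197
6       590      CA  197
7       595      UK  351
group by country, sum of duration:
country
CA    1455
UK     595
Name: duration, dtype: int64
min of the resulting series → 595

595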